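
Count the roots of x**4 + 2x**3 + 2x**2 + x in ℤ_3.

Write g(x) = x**4 + 2x**3 + 2x**2 + x.
Evaluate at each of the 3 elements of ℤ_3:
g(0) = 0 → root; g(1) = 0 → root; g(2) = 0 → root.
Roots: {0, 1, 2}.

3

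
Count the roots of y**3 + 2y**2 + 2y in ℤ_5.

Write h(y) = y**3 + 2y**2 + 2y.
Evaluate at each of the 5 elements of ℤ_5:
h(0) = 0 → root; h(1) = 0 → root; h(2) = 0 → root; h(3) = 1; h(4) = 4.
Roots: {0, 1, 2}.

3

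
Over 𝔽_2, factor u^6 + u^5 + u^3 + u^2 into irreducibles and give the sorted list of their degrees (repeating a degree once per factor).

1, 1, 1, 1, 2

Write h(u) = u^6 + u^5 + u^3 + u^2.
Roots in 𝔽_2: h(0) = 0 → root; h(1) = 0 → root.
Linear factors from roots: (u), (u + 1).
Complete factorization: h(u) = (u)^2·(u + 1)^2·(u^2 + u + 1).
Factor degrees with multiplicity: 1 + 1 + 1 + 1 + 2 = 6.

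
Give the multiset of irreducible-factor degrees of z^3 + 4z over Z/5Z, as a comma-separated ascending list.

Write g(z) = z^3 + 4z.
Roots in Z/5Z: g(0) = 0 → root; g(1) = 0 → root; g(2) = 1; g(3) = 4; g(4) = 0 → root.
Linear factors from roots: (z), (z + 4), (z + 1).
Complete factorization: g(z) = (z)·(z + 1)·(z + 4).
Factor degrees with multiplicity: 1 + 1 + 1 = 3.

1, 1, 1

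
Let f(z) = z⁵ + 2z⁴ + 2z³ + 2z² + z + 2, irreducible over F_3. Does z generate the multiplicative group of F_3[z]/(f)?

|GF(3^5)^×| = 3^5 − 1 = 242. Prime factorization: 242 = 2·11^2.
f is primitive ⇔ z has order 242 in GF(3)[z]/(f), i.e. z^(242/q) ≠ 1 for each prime q | 242.
z^(121) mod f = 1
z^(22) mod f = z⁴ + z² + 2z.
Since z^(121) = 1, the order of z divides 121 < 242; not primitive.

No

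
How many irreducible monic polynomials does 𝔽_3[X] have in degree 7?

312

Gauss's count: N_{3}(7) = (1/7) Σ_{d|7} μ(7/d)·3^d.
Divisors of 7: 1, 7; μ(7/d) for each: -1, 1.
Σ = − 3^1 + 3^7 = 2184.
N = 2184/7 = 312.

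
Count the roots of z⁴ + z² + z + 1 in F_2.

Write h(z) = z⁴ + z² + z + 1.
Evaluate at each of the 2 elements of F_2:
h(0) = 1; h(1) = 0 → root.
Roots: {1}.

1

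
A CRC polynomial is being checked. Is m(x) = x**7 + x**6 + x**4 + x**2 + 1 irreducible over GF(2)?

Yes

Check for roots in GF(2): m(0) = 1; m(1) = 1.
No roots, so no linear factors.
Monic irreducibles of degree 2 over GF(2): x**2 + x + 1.
None of them divide m (all give nonzero remainder).
Monic irreducibles of degree 3 over GF(2): x**3 + x + 1, x**3 + x**2 + 1.
None of them divide m (all give nonzero remainder).
No irreducible factor of degree ≤ 3 exists, so m is irreducible over GF(2).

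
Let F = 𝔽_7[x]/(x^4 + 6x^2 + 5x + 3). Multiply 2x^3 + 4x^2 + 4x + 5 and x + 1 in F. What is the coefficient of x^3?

Multiply in 𝔽_7[x]: (2x^3 + 4x^2 + 4x + 5)·(x + 1) = 2x^4 + 6x^3 + x^2 + 2x + 5.
Reduce using x^4 ≡ x^2 + 2x + 4 (mod x^4 + 6x^2 + 5x + 3).
Reduced: 6x^3 + 3x^2 + 6x + 6.

6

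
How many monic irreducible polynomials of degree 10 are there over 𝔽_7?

28245840

The number of monic irreducibles of degree 10 over GF(7) is (1/10)·Σ_{d∣10} μ(10/d) 7^d.
Divisors of 10: 1, 2, 5, 10; μ(10/d) for each: 1, -1, -1, 1.
Σ = 7^1 − 7^2 − 7^5 + 7^10 = 282458400.
N = 282458400/10 = 28245840.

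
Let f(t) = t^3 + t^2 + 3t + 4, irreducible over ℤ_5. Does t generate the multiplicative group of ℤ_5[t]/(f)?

No

|GF(5^3)^×| = 5^3 − 1 = 124. Prime factorization: 124 = 2^2·31.
f is primitive ⇔ t has order 124 in GF(5)[t]/(f), i.e. t^(124/q) ≠ 1 for each prime q | 124.
t^(62) mod f = 1
t^(4) mod f = 3t^2 + 4t + 4.
Since t^(62) = 1, the order of t divides 62 < 124; not primitive.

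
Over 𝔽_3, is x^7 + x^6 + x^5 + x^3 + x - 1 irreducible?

Write h(x) = x^7 + x^6 + x^5 + x^3 + x - 1.
Check for roots in 𝔽_3: h(0) = 2; h(1) = 1; h(2) = 2.
No roots, so no linear factors.
Monic irreducibles of degree 2 over GF(3): x^2 + 1, x^2 + x - 1, x^2 - x - 1.
None of them divide h (all give nonzero remainder).
Degree-3 irreducible divisors: test the 8 monic irreducibles of degree 3 over GF(3).
None of them divide h (all give nonzero remainder).
No irreducible factor of degree ≤ 3 exists, so h is irreducible over GF(3).

Yes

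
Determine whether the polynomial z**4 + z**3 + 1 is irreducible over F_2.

Yes

Write f(z) = z**4 + z**3 + 1.
Check for roots in F_2: f(0) = 1; f(1) = 1.
No roots, so no linear factors.
Monic irreducibles of degree 2 over GF(2): z**2 + z + 1.
None of them divide f (all give nonzero remainder).
No irreducible factor of degree ≤ 2 exists, so f is irreducible over GF(2).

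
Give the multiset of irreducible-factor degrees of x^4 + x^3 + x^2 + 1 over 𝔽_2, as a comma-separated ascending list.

1, 3

Write h(x) = x^4 + x^3 + x^2 + 1.
Roots in 𝔽_2: h(0) = 1; h(1) = 0 → root.
Linear factors from roots: (x + 1).
Complete factorization: h(x) = (x + 1)·(x^3 + x + 1).
Factor degrees with multiplicity: 1 + 3 = 4.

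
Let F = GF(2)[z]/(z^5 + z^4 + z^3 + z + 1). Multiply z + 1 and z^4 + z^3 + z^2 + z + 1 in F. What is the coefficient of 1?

Multiply in GF(2)[z]: (z + 1)·(z^4 + z^3 + z^2 + z + 1) = z^5 + 1.
Reduce using z^5 ≡ z^4 + z^3 + z + 1 (mod z^5 + z^4 + z^3 + z + 1).
Reduced: z^4 + z^3 + z.

0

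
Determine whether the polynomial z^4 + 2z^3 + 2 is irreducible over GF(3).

Write f(z) = z^4 + 2z^3 + 2.
Check for roots in GF(3): f(0) = 2; f(1) = 2; f(2) = 1.
No roots, so no linear factors.
Monic irreducibles of degree 2 over GF(3): z^2 + 1, z^2 + z + 2, z^2 + 2z + 2.
None of them divide f (all give nonzero remainder).
No irreducible factor of degree ≤ 2 exists, so f is irreducible over GF(3).

Yes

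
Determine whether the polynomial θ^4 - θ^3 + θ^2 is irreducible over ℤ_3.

Write m(θ) = θ^4 - θ^3 + θ^2.
Check for roots in ℤ_3: m(0) = 0 → root; m(1) = 1; m(2) = 0 → root.
m(0) = 0, so (θ) divides m(θ); m is reducible.

No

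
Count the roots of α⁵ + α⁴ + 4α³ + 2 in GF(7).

1

Write g(α) = α⁵ + α⁴ + 4α³ + 2.
Evaluate at each of the 7 elements of GF(7):
g(0) = 2; g(1) = 1; g(2) = 5; g(3) = 0 → root; g(4) = 5; g(5) = 3; g(6) = 5.
Roots: {3}.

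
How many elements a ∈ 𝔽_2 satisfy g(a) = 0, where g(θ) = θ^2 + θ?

Evaluate at each of the 2 elements of 𝔽_2:
g(0) = 0 → root; g(1) = 0 → root.
Roots: {0, 1}.

2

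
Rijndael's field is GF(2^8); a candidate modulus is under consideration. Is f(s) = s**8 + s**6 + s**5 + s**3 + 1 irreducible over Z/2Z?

Yes

Check for roots in Z/2Z: f(0) = 1; f(1) = 1.
No roots, so no linear factors.
Monic irreducibles of degree 2 over GF(2): s**2 + s + 1.
None of them divide f (all give nonzero remainder).
Monic irreducibles of degree 3 over GF(2): s**3 + s + 1, s**3 + s**2 + 1.
None of them divide f (all give nonzero remainder).
Monic irreducibles of degree 4 over GF(2): s**4 + s + 1, s**4 + s**3 + 1, s**4 + s**3 + s**2 + s + 1.
None of them divide f (all give nonzero remainder).
No irreducible factor of degree ≤ 4 exists, so f is irreducible over GF(2).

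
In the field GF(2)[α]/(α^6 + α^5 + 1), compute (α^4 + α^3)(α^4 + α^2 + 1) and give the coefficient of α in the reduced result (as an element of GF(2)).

Multiply in GF(2)[α]: (α^4 + α^3)·(α^4 + α^2 + 1) = α^8 + α^7 + α^6 + α^5 + α^4 + α^3.
Reduce using α^6 ≡ α^5 + 1 (mod α^6 + α^5 + 1).
Reduced: α^4 + α^3 + α^2 + 1.

0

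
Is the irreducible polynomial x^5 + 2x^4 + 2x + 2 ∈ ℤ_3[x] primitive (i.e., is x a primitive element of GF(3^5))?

Write f(x) = x^5 + 2x^4 + 2x + 2.
|GF(3^5)^×| = 3^5 − 1 = 242. Prime factorization: 242 = 2·11^2.
f is primitive ⇔ x has order 242 in GF(3)[x]/(f), i.e. x^(242/q) ≠ 1 for each prime q | 242.
x^(121) mod f = 1
x^(22) mod f = 2x^3 + 2.
Since x^(121) = 1, the order of x divides 121 < 242; not primitive.

No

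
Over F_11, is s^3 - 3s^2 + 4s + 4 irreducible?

Write g(s) = s^3 - 3s^2 + 4s + 4.
Check each element of F_11 for a root: g(0)=4, g(1)=6, g(2)=8, g(3)=5, g(4)=3, g(5)=8, g(6)=4, g(7)=8, g(8)=4, g(9)=9, g(10)=7.
No roots. A degree-3 polynomial over a field with no linear factor is irreducible.

Yes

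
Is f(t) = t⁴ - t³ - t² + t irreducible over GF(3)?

No

Check for roots in GF(3): f(0) = 0 → root; f(1) = 0 → root; f(2) = 0 → root.
f(0) = 0, so (t) divides f(t); f is reducible.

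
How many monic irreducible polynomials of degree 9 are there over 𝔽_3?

x^(3^9) − x is the product of all monic irreducibles of degree dividing 9; Möbius inversion gives N = (1/9) Σ μ(9/d)·3^d.
Divisors of 9: 1, 3, 9; μ(9/d) for each: 0, -1, 1.
Σ = − 3^3 + 3^9 = 19656.
N = 19656/9 = 2184.

2184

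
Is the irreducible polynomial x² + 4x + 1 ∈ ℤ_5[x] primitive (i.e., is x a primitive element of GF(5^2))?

Write f(x) = x² + 4x + 1.
|GF(5^2)^×| = 5^2 − 1 = 24. Prime factorization: 24 = 2^3·3.
f is primitive ⇔ x has order 24 in GF(5)[x]/(f), i.e. x^(24/q) ≠ 1 for each prime q | 24.
x^(12) mod f = 1
x^(8) mod f = x + 4.
Since x^(12) = 1, the order of x divides 12 < 24; not primitive.

No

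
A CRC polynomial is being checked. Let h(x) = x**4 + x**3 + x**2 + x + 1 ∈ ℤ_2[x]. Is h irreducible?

Check for roots in ℤ_2: h(0) = 1; h(1) = 1.
No roots, so no linear factors.
Monic irreducibles of degree 2 over GF(2): x**2 + x + 1.
None of them divide h (all give nonzero remainder).
No irreducible factor of degree ≤ 2 exists, so h is irreducible over GF(2).

Yes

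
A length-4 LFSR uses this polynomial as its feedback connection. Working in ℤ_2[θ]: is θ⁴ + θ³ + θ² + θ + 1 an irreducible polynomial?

Write m(θ) = θ⁴ + θ³ + θ² + θ + 1.
Check for roots in ℤ_2: m(0) = 1; m(1) = 1.
No roots, so no linear factors.
Monic irreducibles of degree 2 over GF(2): θ² + θ + 1.
None of them divide m (all give nonzero remainder).
No irreducible factor of degree ≤ 2 exists, so m is irreducible over GF(2).

Yes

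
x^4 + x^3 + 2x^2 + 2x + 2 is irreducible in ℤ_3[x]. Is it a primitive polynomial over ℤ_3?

Yes

Write f(x) = x^4 + x^3 + 2x^2 + 2x + 2.
|GF(3^4)^×| = 3^4 − 1 = 80. Prime factorization: 80 = 2^4·5.
f is primitive ⇔ x has order 80 in GF(3)[x]/(f), i.e. x^(80/q) ≠ 1 for each prime q | 80.
x^(40) mod f = 2.
x^(16) mod f = x^2 + x.
None equal 1, so x has full order 80; f is primitive.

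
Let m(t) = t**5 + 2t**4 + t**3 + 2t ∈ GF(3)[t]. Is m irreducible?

Check for roots in GF(3): m(0) = 0 → root; m(1) = 0 → root; m(2) = 1.
m(0) = 0, so (t) divides m(t); m is reducible.

No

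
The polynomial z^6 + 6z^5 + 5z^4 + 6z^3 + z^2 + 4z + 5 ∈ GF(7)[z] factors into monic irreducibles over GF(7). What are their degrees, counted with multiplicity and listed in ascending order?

Write h(z) = z^6 + 6z^5 + 5z^4 + 6z^3 + z^2 + 4z + 5.
Linear factors from roots: (z + 6).
Complete factorization: h(z) = (z + 6)·(z^2 + 5z + 3)·(z^3 + 2z^2 + 6z + 3).
Factor degrees with multiplicity: 1 + 2 + 3 = 6.

1, 2, 3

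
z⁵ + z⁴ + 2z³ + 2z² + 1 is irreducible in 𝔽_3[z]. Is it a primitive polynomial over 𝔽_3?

Write f(z) = z⁵ + z⁴ + 2z³ + 2z² + 1.
|GF(3^5)^×| = 3^5 − 1 = 242. Prime factorization: 242 = 2·11^2.
f is primitive ⇔ z has order 242 in GF(3)[z]/(f), i.e. z^(242/q) ≠ 1 for each prime q | 242.
z^(121) mod f = 2.
z^(22) mod f = z⁴ + 2z + 1.
None equal 1, so z has full order 242; f is primitive.

Yes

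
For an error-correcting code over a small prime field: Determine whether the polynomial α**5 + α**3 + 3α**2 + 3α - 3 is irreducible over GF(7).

Write m(α) = α**5 + α**3 + 3α**2 + 3α - 3.
Check for roots in GF(7): m(0) = 4; m(1) = 5; m(2) = 6; m(3) = 2; m(4) = 4; m(5) = 5; m(6) = 2.
No roots, so no linear factors.
Degree-2 irreducible divisors: test the 21 monic irreducibles of degree 2 over GF(7).
None of them divide m (all give nonzero remainder).
No irreducible factor of degree ≤ 2 exists, so m is irreducible over GF(7).

Yes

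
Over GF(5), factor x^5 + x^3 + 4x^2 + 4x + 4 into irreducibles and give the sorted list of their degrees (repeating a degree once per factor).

5

Write f(x) = x^5 + x^3 + 4x^2 + 4x + 4.
Roots in GF(5): f(0) = 4; f(1) = 4; f(2) = 3; f(3) = 2; f(4) = 2.
Complete factorization: f(x) = (x^5 + x^3 + 4x^2 + 4x + 4).
Factor degrees with multiplicity: 5 = 5.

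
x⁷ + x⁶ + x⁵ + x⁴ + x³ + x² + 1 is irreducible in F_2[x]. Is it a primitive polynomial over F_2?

Write f(x) = x⁷ + x⁶ + x⁵ + x⁴ + x³ + x² + 1.
|GF(2^7)^×| = 2^7 − 1 = 127. Prime factorization: 127 = 127.
f is primitive ⇔ x has order 127 in GF(2)[x]/(f), i.e. x^(127/q) ≠ 1 for each prime q | 127.
x^(1) mod f = x.
None equal 1, so x has full order 127; f is primitive.

Yes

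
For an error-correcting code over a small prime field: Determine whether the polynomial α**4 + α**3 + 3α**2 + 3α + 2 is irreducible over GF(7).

Yes

Write f(α) = α**4 + α**3 + 3α**2 + 3α + 2.
Check for roots in GF(7): f(0) = 2; f(1) = 3; f(2) = 2; f(3) = 6; f(4) = 4; f(5) = 2; f(6) = 2.
No roots, so no linear factors.
Degree-2 irreducible divisors: test the 21 monic irreducibles of degree 2 over GF(7).
None of them divide f (all give nonzero remainder).
No irreducible factor of degree ≤ 2 exists, so f is irreducible over GF(7).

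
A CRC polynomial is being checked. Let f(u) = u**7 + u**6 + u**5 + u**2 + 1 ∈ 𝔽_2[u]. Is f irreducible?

Check for roots in 𝔽_2: f(0) = 1; f(1) = 1.
No roots, so no linear factors.
Monic irreducibles of degree 2 over GF(2): u**2 + u + 1.
None of them divide f (all give nonzero remainder).
Monic irreducibles of degree 3 over GF(2): u**3 + u + 1, u**3 + u**2 + 1.
None of them divide f (all give nonzero remainder).
No irreducible factor of degree ≤ 3 exists, so f is irreducible over GF(2).

Yes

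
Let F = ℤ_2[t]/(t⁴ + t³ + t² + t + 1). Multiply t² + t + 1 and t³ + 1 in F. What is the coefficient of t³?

Multiply in ℤ_2[t]: (t² + t + 1)·(t³ + 1) = t⁵ + t⁴ + t³ + t² + t + 1.
Reduce using t⁴ ≡ t³ + t² + t + 1 (mod t⁴ + t³ + t² + t + 1).
Reduced: 1.

0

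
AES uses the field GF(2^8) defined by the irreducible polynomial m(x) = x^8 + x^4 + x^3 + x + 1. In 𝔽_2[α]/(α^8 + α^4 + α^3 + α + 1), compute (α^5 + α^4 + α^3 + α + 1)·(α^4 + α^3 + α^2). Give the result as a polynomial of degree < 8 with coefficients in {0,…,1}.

α^7 + α^5 + α^4 + α

Multiply in 𝔽_2[α]: (α^5 + α^4 + α^3 + α + 1)·(α^4 + α^3 + α^2) = α^9 + α^7 + α^2.
Reduce using α^8 ≡ α^4 + α^3 + α + 1 (mod α^8 + α^4 + α^3 + α + 1).
Reduced: α^7 + α^5 + α^4 + α.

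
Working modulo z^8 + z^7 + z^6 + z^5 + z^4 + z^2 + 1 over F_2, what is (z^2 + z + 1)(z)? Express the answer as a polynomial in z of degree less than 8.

z^3 + z^2 + z

Multiply in F_2[z]: (z^2 + z + 1)·(z) = z^3 + z^2 + z.
Reduced: z^3 + z^2 + z.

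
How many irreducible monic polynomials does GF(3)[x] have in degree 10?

5880

By the necklace-counting formula, N_3(10) = (1/10) Σ_{d|10} μ(10/d)·3^d.
Divisors of 10: 1, 2, 5, 10; μ(10/d) for each: 1, -1, -1, 1.
Σ = 3^1 − 3^2 − 3^5 + 3^10 = 58800.
N = 58800/10 = 5880.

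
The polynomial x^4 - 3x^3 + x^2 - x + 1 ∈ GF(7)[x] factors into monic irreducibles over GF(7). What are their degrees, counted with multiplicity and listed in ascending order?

1, 1, 1, 1

Write g(x) = x^4 - 3x^3 + x^2 - x + 1.
Linear factors from roots: (x - 3), (x + 3), (x + 1).
Complete factorization: g(x) = (x + 1)·(x - 3)·(x + 3)^2.
Factor degrees with multiplicity: 1 + 1 + 1 + 1 = 4.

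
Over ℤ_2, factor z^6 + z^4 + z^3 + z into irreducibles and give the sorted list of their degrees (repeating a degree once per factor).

Write h(z) = z^6 + z^4 + z^3 + z.
Roots in ℤ_2: h(0) = 0 → root; h(1) = 0 → root.
Linear factors from roots: (z), (z + 1).
Complete factorization: h(z) = (z)·(z + 1)^3·(z^2 + z + 1).
Factor degrees with multiplicity: 1 + 1 + 1 + 1 + 2 = 6.

1, 1, 1, 1, 2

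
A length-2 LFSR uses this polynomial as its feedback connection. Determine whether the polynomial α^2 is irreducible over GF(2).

Write g(α) = α^2.
Check for roots in GF(2): g(0) = 0 → root; g(1) = 1.
g(0) = 0, so (α) divides g(α); g is reducible.

No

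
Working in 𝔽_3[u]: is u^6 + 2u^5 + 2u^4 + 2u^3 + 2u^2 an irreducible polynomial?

No

Write m(u) = u^6 + 2u^5 + 2u^4 + 2u^3 + 2u^2.
Check for roots in 𝔽_3: m(0) = 0 → root; m(1) = 0 → root; m(2) = 1.
m(0) = 0, so (u) divides m(u); m is reducible.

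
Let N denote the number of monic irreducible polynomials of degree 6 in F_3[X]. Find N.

The number of monic irreducibles of degree 6 over GF(3) is (1/6)·Σ_{d∣6} μ(6/d) 3^d.
Divisors of 6: 1, 2, 3, 6; μ(6/d) for each: 1, -1, -1, 1.
Σ = 3^1 − 3^2 − 3^3 + 3^6 = 696.
N = 696/6 = 116.

116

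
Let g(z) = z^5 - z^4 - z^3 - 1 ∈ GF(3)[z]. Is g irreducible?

Yes

Check for roots in GF(3): g(0) = 2; g(1) = 1; g(2) = 1.
No roots, so no linear factors.
Monic irreducibles of degree 2 over GF(3): z^2 + 1, z^2 + z - 1, z^2 - z - 1.
None of them divide g (all give nonzero remainder).
No irreducible factor of degree ≤ 2 exists, so g is irreducible over GF(3).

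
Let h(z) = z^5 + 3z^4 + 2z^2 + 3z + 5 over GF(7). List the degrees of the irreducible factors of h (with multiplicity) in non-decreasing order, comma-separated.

Linear factors from roots: (z + 6), (z + 4), (z + 3).
Complete factorization: h(z) = (z + 3)·(z + 4)·(z + 6)·(z^2 + 4z + 6).
Factor degrees with multiplicity: 1 + 1 + 1 + 2 = 5.

1, 1, 1, 2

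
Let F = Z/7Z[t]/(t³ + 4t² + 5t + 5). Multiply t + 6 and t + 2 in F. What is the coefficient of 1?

5

Multiply in Z/7Z[t]: (t + 6)·(t + 2) = t² + t + 5.
Reduced: t² + t + 5.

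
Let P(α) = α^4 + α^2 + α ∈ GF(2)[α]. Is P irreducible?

Check for roots in GF(2): P(0) = 0 → root; P(1) = 1.
P(0) = 0, so (α) divides P(α); P is reducible.

No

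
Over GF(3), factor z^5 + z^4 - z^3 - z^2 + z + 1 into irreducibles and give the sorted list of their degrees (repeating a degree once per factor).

Write h(z) = z^5 + z^4 - z^3 - z^2 + z + 1.
Roots in GF(3): h(0) = 1; h(1) = 2; h(2) = 0 → root.
Linear factors from roots: (z + 1).
Complete factorization: h(z) = (z + 1)·(z^2 + 1)^2.
Factor degrees with multiplicity: 1 + 2 + 2 = 5.

1, 2, 2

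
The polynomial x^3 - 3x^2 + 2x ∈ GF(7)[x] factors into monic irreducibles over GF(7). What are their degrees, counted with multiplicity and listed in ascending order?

Write g(x) = x^3 - 3x^2 + 2x.
Linear factors from roots: (x), (x - 1), (x - 2).
Complete factorization: g(x) = (x)·(x - 2)·(x - 1).
Factor degrees with multiplicity: 1 + 1 + 1 = 3.

1, 1, 1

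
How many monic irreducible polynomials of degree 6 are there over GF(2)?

By the necklace-counting formula, N_2(6) = (1/6) Σ_{d|6} μ(6/d)·2^d.
Divisors of 6: 1, 2, 3, 6; μ(6/d) for each: 1, -1, -1, 1.
Σ = 2^1 − 2^2 − 2^3 + 2^6 = 54.
N = 54/6 = 9.

9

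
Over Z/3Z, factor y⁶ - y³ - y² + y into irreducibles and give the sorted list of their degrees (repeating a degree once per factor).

Write g(y) = y⁶ - y³ - y² + y.
Roots in Z/3Z: g(0) = 0 → root; g(1) = 0 → root; g(2) = 0 → root.
Linear factors from roots: (y), (y - 1), (y + 1).
Complete factorization: g(y) = (y)·(y - 1)·(y + 1)^2·(y² - y - 1).
Factor degrees with multiplicity: 1 + 1 + 1 + 1 + 2 = 6.

1, 1, 1, 1, 2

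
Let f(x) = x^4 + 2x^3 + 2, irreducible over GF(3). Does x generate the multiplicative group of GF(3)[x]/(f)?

|GF(3^4)^×| = 3^4 − 1 = 80. Prime factorization: 80 = 2^4·5.
f is primitive ⇔ x has order 80 in GF(3)[x]/(f), i.e. x^(80/q) ≠ 1 for each prime q | 80.
x^(40) mod f = 2.
x^(16) mod f = 2x^2 + x + 2.
None equal 1, so x has full order 80; f is primitive.

Yes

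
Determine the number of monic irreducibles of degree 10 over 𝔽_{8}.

x^(8^10) − x is the product of all monic irreducibles of degree dividing 10; Möbius inversion gives N = (1/10) Σ μ(10/d)·8^d.
Divisors of 10: 1, 2, 5, 10; μ(10/d) for each: 1, -1, -1, 1.
Σ = 8^1 − 8^2 − 8^5 + 8^10 = 1073709000.
N = 1073709000/10 = 107370900.

107370900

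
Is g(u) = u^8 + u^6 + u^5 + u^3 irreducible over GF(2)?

Check for roots in GF(2): g(0) = 0 → root; g(1) = 0 → root.
g(0) = 0, so (u) divides g(u); g is reducible.

No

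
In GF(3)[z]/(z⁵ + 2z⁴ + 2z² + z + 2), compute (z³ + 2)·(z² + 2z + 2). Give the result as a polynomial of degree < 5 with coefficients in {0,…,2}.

Multiply in GF(3)[z]: (z³ + 2)·(z² + 2z + 2) = z⁵ + 2z⁴ + 2z³ + 2z² + z + 1.
Reduce using z⁵ ≡ z⁴ + z² + 2z + 1 (mod z⁵ + 2z⁴ + 2z² + z + 2).
Reduced: 2z³ + 2.

2z^3 + 2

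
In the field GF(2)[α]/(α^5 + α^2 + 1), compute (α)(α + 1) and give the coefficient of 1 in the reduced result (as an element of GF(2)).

Multiply in GF(2)[α]: (α)·(α + 1) = α^2 + α.
Reduced: α^2 + α.

0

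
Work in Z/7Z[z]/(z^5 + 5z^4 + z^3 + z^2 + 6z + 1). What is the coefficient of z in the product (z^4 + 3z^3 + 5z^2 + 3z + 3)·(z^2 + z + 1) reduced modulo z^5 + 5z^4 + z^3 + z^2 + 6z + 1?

4

Multiply in Z/7Z[z]: (z^4 + 3z^3 + 5z^2 + 3z + 3)·(z^2 + z + 1) = z^6 + 4z^5 + 2z^4 + 4z^3 + 4z^2 + 6z + 3.
Reduce using z^5 ≡ 2z^4 + 6z^3 + 6z^2 + z + 6 (mod z^5 + 5z^4 + z^3 + z^2 + 6z + 1).
Reduced: 6z^4 + 4z^3 + 6z^2 + 4z + 4.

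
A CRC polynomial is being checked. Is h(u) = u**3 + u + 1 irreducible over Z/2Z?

Yes

Check for roots in Z/2Z: h(0) = 1; h(1) = 1.
No roots. A degree-3 polynomial over a field with no linear factor is irreducible.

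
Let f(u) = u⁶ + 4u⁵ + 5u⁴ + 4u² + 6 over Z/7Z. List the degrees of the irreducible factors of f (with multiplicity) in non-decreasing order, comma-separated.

1, 2, 3

Linear factors from roots: (u + 5).
Complete factorization: f(u) = (u + 5)·(u² + 4u + 6)·(u³ + 2u² + 3u + 3).
Factor degrees with multiplicity: 1 + 2 + 3 = 6.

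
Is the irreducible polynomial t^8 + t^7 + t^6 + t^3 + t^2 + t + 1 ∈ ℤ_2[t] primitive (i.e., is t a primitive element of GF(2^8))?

Write f(t) = t^8 + t^7 + t^6 + t^3 + t^2 + t + 1.
|GF(2^8)^×| = 2^8 − 1 = 255. Prime factorization: 255 = 3·5·17.
f is primitive ⇔ t has order 255 in GF(2)[t]/(f), i.e. t^(255/q) ≠ 1 for each prime q | 255.
t^(85) mod f = t^5 + t^4 + t^3 + t^2 + 1.
t^(51) mod f = t^6 + t^3.
t^(15) mod f = t^5 + t^4 + t^3 + t + 1.
None equal 1, so t has full order 255; f is primitive.

Yes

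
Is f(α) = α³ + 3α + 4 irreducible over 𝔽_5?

Check for roots in 𝔽_5: f(0) = 4; f(1) = 3; f(2) = 3; f(3) = 0 → root; f(4) = 0 → root.
f(3) = 0, so (α − 3) divides f(α); f is reducible.

No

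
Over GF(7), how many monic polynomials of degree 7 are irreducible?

The number of monic irreducibles of degree 7 over GF(7) is (1/7)·Σ_{d∣7} μ(7/d) 7^d.
Divisors of 7: 1, 7; μ(7/d) for each: -1, 1.
Σ = − 7^1 + 7^7 = 823536.
N = 823536/7 = 117648.

117648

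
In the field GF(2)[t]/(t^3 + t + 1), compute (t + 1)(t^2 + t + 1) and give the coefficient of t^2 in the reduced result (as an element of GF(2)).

0

Multiply in GF(2)[t]: (t + 1)·(t^2 + t + 1) = t^3 + 1.
Reduce using t^3 ≡ t + 1 (mod t^3 + t + 1).
Reduced: t.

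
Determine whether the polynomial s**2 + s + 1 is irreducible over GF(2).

Write h(s) = s**2 + s + 1.
Check for roots in GF(2): h(0) = 1; h(1) = 1.
No roots. A degree-2 polynomial over a field with no linear factor is irreducible.

Yes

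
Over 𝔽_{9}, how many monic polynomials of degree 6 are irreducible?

88440

Gauss's count: N_{9}(6) = (1/6) Σ_{d|6} μ(6/d)·9^d.
Divisors of 6: 1, 2, 3, 6; μ(6/d) for each: 1, -1, -1, 1.
Σ = 9^1 − 9^2 − 9^3 + 9^6 = 530640.
N = 530640/6 = 88440.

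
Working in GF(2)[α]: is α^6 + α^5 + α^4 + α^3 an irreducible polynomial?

No

Write g(α) = α^6 + α^5 + α^4 + α^3.
Check for roots in GF(2): g(0) = 0 → root; g(1) = 0 → root.
g(0) = 0, so (α) divides g(α); g is reducible.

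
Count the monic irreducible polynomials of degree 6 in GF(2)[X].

x^(2^6) − x is the product of all monic irreducibles of degree dividing 6; Möbius inversion gives N = (1/6) Σ μ(6/d)·2^d.
Divisors of 6: 1, 2, 3, 6; μ(6/d) for each: 1, -1, -1, 1.
Σ = 2^1 − 2^2 − 2^3 + 2^6 = 54.
N = 54/6 = 9.

9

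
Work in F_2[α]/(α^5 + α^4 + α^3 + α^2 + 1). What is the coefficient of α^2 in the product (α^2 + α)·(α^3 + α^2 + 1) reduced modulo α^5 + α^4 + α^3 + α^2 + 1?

Multiply in F_2[α]: (α^2 + α)·(α^3 + α^2 + 1) = α^5 + α^3 + α^2 + α.
Reduce using α^5 ≡ α^4 + α^3 + α^2 + 1 (mod α^5 + α^4 + α^3 + α^2 + 1).
Reduced: α^4 + α + 1.

0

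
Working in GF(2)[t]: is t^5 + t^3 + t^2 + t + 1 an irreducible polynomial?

Yes

Write h(t) = t^5 + t^3 + t^2 + t + 1.
Check for roots in GF(2): h(0) = 1; h(1) = 1.
No roots, so no linear factors.
Monic irreducibles of degree 2 over GF(2): t^2 + t + 1.
None of them divide h (all give nonzero remainder).
No irreducible factor of degree ≤ 2 exists, so h is irreducible over GF(2).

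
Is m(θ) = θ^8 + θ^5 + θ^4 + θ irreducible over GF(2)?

No

Check for roots in GF(2): m(0) = 0 → root; m(1) = 0 → root.
m(0) = 0, so (θ) divides m(θ); m is reducible.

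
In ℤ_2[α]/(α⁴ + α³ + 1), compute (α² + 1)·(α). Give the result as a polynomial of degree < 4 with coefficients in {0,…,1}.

Multiply in ℤ_2[α]: (α² + 1)·(α) = α³ + α.
Reduced: α³ + α.

α^3 + α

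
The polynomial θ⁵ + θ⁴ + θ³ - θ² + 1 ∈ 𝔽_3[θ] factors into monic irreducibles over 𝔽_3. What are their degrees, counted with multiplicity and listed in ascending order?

Write f(θ) = θ⁵ + θ⁴ + θ³ - θ² + 1.
Roots in 𝔽_3: f(0) = 1; f(1) = 0 → root; f(2) = 2.
Linear factors from roots: (θ - 1).
Complete factorization: f(θ) = (θ - 1)·(θ² + 1)·(θ² - θ - 1).
Factor degrees with multiplicity: 1 + 2 + 2 = 5.

1, 2, 2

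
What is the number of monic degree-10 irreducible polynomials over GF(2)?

By the necklace-counting formula, N_2(10) = (1/10) Σ_{d|10} μ(10/d)·2^d.
Divisors of 10: 1, 2, 5, 10; μ(10/d) for each: 1, -1, -1, 1.
Σ = 2^1 − 2^2 − 2^5 + 2^10 = 990.
N = 990/10 = 99.

99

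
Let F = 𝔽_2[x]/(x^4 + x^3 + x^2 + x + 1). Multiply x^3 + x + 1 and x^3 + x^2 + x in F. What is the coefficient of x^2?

0

Multiply in 𝔽_2[x]: (x^3 + x + 1)·(x^3 + x^2 + x) = x^6 + x^5 + x.
Reduce using x^4 ≡ x^3 + x^2 + x + 1 (mod x^4 + x^3 + x^2 + x + 1).
Reduced: 1.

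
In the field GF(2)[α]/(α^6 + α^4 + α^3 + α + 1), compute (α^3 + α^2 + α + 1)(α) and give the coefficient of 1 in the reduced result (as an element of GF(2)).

Multiply in GF(2)[α]: (α^3 + α^2 + α + 1)·(α) = α^4 + α^3 + α^2 + α.
Reduced: α^4 + α^3 + α^2 + α.

0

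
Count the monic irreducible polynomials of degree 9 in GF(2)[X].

56

x^(2^9) − x is the product of all monic irreducibles of degree dividing 9; Möbius inversion gives N = (1/9) Σ μ(9/d)·2^d.
Divisors of 9: 1, 3, 9; μ(9/d) for each: 0, -1, 1.
Σ = − 2^3 + 2^9 = 504.
N = 504/9 = 56.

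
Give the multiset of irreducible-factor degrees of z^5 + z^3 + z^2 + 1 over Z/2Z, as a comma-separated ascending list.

Write h(z) = z^5 + z^3 + z^2 + 1.
Roots in Z/2Z: h(0) = 1; h(1) = 0 → root.
Linear factors from roots: (z + 1).
Complete factorization: h(z) = (z + 1)^3·(z^2 + z + 1).
Factor degrees with multiplicity: 1 + 1 + 1 + 2 = 5.

1, 1, 1, 2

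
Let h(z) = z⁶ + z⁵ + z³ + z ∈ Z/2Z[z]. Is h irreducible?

Check for roots in Z/2Z: h(0) = 0 → root; h(1) = 0 → root.
h(0) = 0, so (z) divides h(z); h is reducible.

No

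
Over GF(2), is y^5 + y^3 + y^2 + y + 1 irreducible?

Yes

Write g(y) = y^5 + y^3 + y^2 + y + 1.
Check for roots in GF(2): g(0) = 1; g(1) = 1.
No roots, so no linear factors.
Monic irreducibles of degree 2 over GF(2): y^2 + y + 1.
None of them divide g (all give nonzero remainder).
No irreducible factor of degree ≤ 2 exists, so g is irreducible over GF(2).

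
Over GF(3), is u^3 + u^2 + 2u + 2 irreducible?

Write m(u) = u^3 + u^2 + 2u + 2.
Check for roots in GF(3): m(0) = 2; m(1) = 0 → root; m(2) = 0 → root.
m(1) = 0, so (u − 1) divides m(u); m is reducible.

No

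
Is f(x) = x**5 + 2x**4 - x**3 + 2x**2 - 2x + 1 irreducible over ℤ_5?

Yes

Check for roots in ℤ_5: f(0) = 1; f(1) = 3; f(2) = 1; f(3) = 1; f(4) = 2.
No roots, so no linear factors.
Degree-2 irreducible divisors: test the 10 monic irreducibles of degree 2 over GF(5).
None of them divide f (all give nonzero remainder).
No irreducible factor of degree ≤ 2 exists, so f is irreducible over GF(5).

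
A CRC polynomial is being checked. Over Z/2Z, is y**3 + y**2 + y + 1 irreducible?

No

Write f(y) = y**3 + y**2 + y + 1.
Check for roots in Z/2Z: f(0) = 1; f(1) = 0 → root.
f(1) = 0, so (y − 1) divides f(y); f is reducible.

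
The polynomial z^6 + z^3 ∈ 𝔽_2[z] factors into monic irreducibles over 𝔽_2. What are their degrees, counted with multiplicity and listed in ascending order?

Write f(z) = z^6 + z^3.
Roots in 𝔽_2: f(0) = 0 → root; f(1) = 0 → root.
Linear factors from roots: (z), (z + 1).
Complete factorization: f(z) = (z + 1)·(z)^3·(z^2 + z + 1).
Factor degrees with multiplicity: 1 + 1 + 1 + 1 + 2 = 6.

1, 1, 1, 1, 2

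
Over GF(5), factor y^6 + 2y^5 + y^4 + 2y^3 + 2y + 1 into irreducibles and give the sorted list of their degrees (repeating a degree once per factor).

Write g(y) = y^6 + 2y^5 + y^4 + 2y^3 + 2y + 1.
Roots in GF(5): g(0) = 1; g(1) = 4; g(2) = 0 → root; g(3) = 2; g(4) = 2.
Linear factors from roots: (y + 3).
Complete factorization: g(y) = (y + 3)^2·(y^4 + y^3 + y^2 + 2y + 4).
Factor degrees with multiplicity: 1 + 1 + 4 = 6.

1, 1, 4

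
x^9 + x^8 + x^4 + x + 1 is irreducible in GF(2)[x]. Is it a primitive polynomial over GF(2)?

Write f(x) = x^9 + x^8 + x^4 + x + 1.
|GF(2^9)^×| = 2^9 − 1 = 511. Prime factorization: 511 = 7·73.
f is primitive ⇔ x has order 511 in GF(2)[x]/(f), i.e. x^(511/q) ≠ 1 for each prime q | 511.
x^(73) mod f = x^4 + x^3 + x + 1.
x^(7) mod f = x^7.
None equal 1, so x has full order 511; f is primitive.

Yes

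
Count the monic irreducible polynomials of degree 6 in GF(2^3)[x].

43596

Gauss's count: N_{8}(6) = (1/6) Σ_{d|6} μ(6/d)·8^d.
Divisors of 6: 1, 2, 3, 6; μ(6/d) for each: 1, -1, -1, 1.
Σ = 8^1 − 8^2 − 8^3 + 8^6 = 261576.
N = 261576/6 = 43596.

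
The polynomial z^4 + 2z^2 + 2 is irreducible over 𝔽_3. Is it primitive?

Write f(z) = z^4 + 2z^2 + 2.
|GF(3^4)^×| = 3^4 − 1 = 80. Prime factorization: 80 = 2^4·5.
f is primitive ⇔ z has order 80 in GF(3)[z]/(f), i.e. z^(80/q) ≠ 1 for each prime q | 80.
z^(40) mod f = 2.
z^(16) mod f = 1
Since z^(16) = 1, the order of z divides 16 < 80; not primitive.

No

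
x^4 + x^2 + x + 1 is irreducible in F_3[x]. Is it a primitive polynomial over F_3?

Write f(x) = x^4 + x^2 + x + 1.
|GF(3^4)^×| = 3^4 − 1 = 80. Prime factorization: 80 = 2^4·5.
f is primitive ⇔ x has order 80 in GF(3)[x]/(f), i.e. x^(80/q) ≠ 1 for each prime q | 80.
x^(40) mod f = 1
x^(16) mod f = x^3 + 2.
Since x^(40) = 1, the order of x divides 40 < 80; not primitive.

No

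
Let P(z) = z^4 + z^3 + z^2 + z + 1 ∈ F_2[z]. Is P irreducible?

Yes

Check for roots in F_2: P(0) = 1; P(1) = 1.
No roots, so no linear factors.
Monic irreducibles of degree 2 over GF(2): z^2 + z + 1.
None of them divide P (all give nonzero remainder).
No irreducible factor of degree ≤ 2 exists, so P is irreducible over GF(2).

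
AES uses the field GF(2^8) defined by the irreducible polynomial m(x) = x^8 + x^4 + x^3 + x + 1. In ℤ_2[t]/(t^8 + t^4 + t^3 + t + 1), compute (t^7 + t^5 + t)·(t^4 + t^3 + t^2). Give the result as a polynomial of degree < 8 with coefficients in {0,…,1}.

t^4 + t^2 + t + 1

Multiply in ℤ_2[t]: (t^7 + t^5 + t)·(t^4 + t^3 + t^2) = t^11 + t^10 + t^8 + t^7 + t^5 + t^4 + t^3.
Reduce using t^8 ≡ t^4 + t^3 + t + 1 (mod t^8 + t^4 + t^3 + t + 1).
Reduced: t^4 + t^2 + t + 1.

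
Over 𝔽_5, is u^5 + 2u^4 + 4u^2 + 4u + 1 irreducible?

Yes

Write g(u) = u^5 + 2u^4 + 4u^2 + 4u + 1.
Check for roots in 𝔽_5: g(0) = 1; g(1) = 2; g(2) = 4; g(3) = 4; g(4) = 2.
No roots, so no linear factors.
Degree-2 irreducible divisors: test the 10 monic irreducibles of degree 2 over GF(5).
None of them divide g (all give nonzero remainder).
No irreducible factor of degree ≤ 2 exists, so g is irreducible over GF(5).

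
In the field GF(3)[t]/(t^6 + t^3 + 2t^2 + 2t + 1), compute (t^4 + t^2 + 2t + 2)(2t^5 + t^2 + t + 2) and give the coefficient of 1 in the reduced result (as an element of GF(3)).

1

Multiply in GF(3)[t]: (t^4 + t^2 + 2t + 2)·(2t^5 + t^2 + t + 2) = 2t^9 + 2t^7 + 2t^6 + 2t^5 + 1.
Reduce using t^6 ≡ 2t^3 + t^2 + t + 2 (mod t^6 + t^3 + 2t^2 + 2t + 1).
Reduced: t^5 + 2t^2 + t + 1.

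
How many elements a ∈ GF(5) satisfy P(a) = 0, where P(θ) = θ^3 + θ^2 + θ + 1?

Evaluate at each of the 5 elements of GF(5):
P(0) = 1; P(1) = 4; P(2) = 0 → root; P(3) = 0 → root; P(4) = 0 → root.
Roots: {2, 3, 4}.

3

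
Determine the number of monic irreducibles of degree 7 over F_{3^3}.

1494336168

Gauss's count: N_{27}(7) = (1/7) Σ_{d|7} μ(7/d)·27^d.
Divisors of 7: 1, 7; μ(7/d) for each: -1, 1.
Σ = − 27^1 + 27^7 = 10460353176.
N = 10460353176/7 = 1494336168.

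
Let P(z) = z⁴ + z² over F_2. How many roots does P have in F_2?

2

Evaluate at each of the 2 elements of F_2:
P(0) = 0 → root; P(1) = 0 → root.
Roots: {0, 1}.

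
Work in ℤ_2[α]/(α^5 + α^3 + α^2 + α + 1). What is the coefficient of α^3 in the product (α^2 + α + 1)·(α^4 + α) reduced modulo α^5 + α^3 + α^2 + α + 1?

Multiply in ℤ_2[α]: (α^2 + α + 1)·(α^4 + α) = α^6 + α^5 + α^4 + α^3 + α^2 + α.
Reduce using α^5 ≡ α^3 + α^2 + α + 1 (mod α^5 + α^3 + α^2 + α + 1).
Reduced: α^3 + α^2 + α + 1.

1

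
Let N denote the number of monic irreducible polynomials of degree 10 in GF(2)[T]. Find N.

99

The number of monic irreducibles of degree 10 over GF(2) is (1/10)·Σ_{d∣10} μ(10/d) 2^d.
Divisors of 10: 1, 2, 5, 10; μ(10/d) for each: 1, -1, -1, 1.
Σ = 2^1 − 2^2 − 2^5 + 2^10 = 990.
N = 990/10 = 99.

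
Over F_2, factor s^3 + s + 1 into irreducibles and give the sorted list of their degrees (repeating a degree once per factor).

3

Write h(s) = s^3 + s + 1.
Roots in F_2: h(0) = 1; h(1) = 1.
Complete factorization: h(s) = (s^3 + s + 1).
Factor degrees with multiplicity: 3 = 3.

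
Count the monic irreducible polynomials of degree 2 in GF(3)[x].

Gauss's count: N_{3}(2) = (1/2) Σ_{d|2} μ(2/d)·3^d.
Divisors of 2: 1, 2; μ(2/d) for each: -1, 1.
Σ = − 3^1 + 3^2 = 6.
N = 6/2 = 3.

3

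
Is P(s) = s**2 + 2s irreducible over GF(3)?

Check for roots in GF(3): P(0) = 0 → root; P(1) = 0 → root; P(2) = 2.
P(0) = 0, so (s) divides P(s); P is reducible.

No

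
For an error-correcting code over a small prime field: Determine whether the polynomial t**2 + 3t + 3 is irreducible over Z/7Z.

Write f(t) = t**2 + 3t + 3.
Check for roots in Z/7Z: f(0) = 3; f(1) = 0 → root; f(2) = 6; f(3) = 0 → root; f(4) = 3; f(5) = 1; f(6) = 1.
f(1) = 0, so (t − 1) divides f(t); f is reducible.

No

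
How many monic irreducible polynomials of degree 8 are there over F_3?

810

x^(3^8) − x is the product of all monic irreducibles of degree dividing 8; Möbius inversion gives N = (1/8) Σ μ(8/d)·3^d.
Divisors of 8: 1, 2, 4, 8; μ(8/d) for each: 0, 0, -1, 1.
Σ = − 3^4 + 3^8 = 6480.
N = 6480/8 = 810.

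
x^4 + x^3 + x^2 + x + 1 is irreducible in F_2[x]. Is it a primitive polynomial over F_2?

Write f(x) = x^4 + x^3 + x^2 + x + 1.
|GF(2^4)^×| = 2^4 − 1 = 15. Prime factorization: 15 = 3·5.
f is primitive ⇔ x has order 15 in GF(2)[x]/(f), i.e. x^(15/q) ≠ 1 for each prime q | 15.
x^(5) mod f = 1
x^(3) mod f = x^3.
Since x^(5) = 1, the order of x divides 5 < 15; not primitive.

No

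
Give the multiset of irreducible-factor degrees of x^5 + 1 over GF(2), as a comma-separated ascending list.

1, 4

Write f(x) = x^5 + 1.
Roots in GF(2): f(0) = 1; f(1) = 0 → root.
Linear factors from roots: (x + 1).
Complete factorization: f(x) = (x + 1)·(x^4 + x^3 + x^2 + x + 1).
Factor degrees with multiplicity: 1 + 4 = 5.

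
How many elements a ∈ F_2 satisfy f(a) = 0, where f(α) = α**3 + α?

2

Evaluate at each of the 2 elements of F_2:
f(0) = 0 → root; f(1) = 0 → root.
Roots: {0, 1}.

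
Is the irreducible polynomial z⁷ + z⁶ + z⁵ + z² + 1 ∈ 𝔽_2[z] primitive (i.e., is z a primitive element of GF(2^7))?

Write f(z) = z⁷ + z⁶ + z⁵ + z² + 1.
|GF(2^7)^×| = 2^7 − 1 = 127. Prime factorization: 127 = 127.
f is primitive ⇔ z has order 127 in GF(2)[z]/(f), i.e. z^(127/q) ≠ 1 for each prime q | 127.
z^(1) mod f = z.
None equal 1, so z has full order 127; f is primitive.

Yes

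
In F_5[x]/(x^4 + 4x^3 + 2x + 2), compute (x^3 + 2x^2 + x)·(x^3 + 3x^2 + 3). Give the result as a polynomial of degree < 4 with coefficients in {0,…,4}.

2x^3 + 2x^2 + 4

Multiply in F_5[x]: (x^3 + 2x^2 + x)·(x^3 + 3x^2 + 3) = x^6 + 2x^4 + x^3 + x^2 + 3x.
Reduce using x^4 ≡ x^3 + 3x + 3 (mod x^4 + 4x^3 + 2x + 2).
Reduced: 2x^3 + 2x^2 + 4.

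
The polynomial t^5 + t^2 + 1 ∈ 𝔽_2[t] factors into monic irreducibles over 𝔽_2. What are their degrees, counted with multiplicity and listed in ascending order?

Write h(t) = t^5 + t^2 + 1.
Roots in 𝔽_2: h(0) = 1; h(1) = 1.
Complete factorization: h(t) = (t^5 + t^2 + 1).
Factor degrees with multiplicity: 5 = 5.

5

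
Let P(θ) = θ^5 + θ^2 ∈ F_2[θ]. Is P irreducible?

Check for roots in F_2: P(0) = 0 → root; P(1) = 0 → root.
P(0) = 0, so (θ) divides P(θ); P is reducible.

No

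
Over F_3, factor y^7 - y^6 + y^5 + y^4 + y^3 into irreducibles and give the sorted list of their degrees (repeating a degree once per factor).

Write g(y) = y^7 - y^6 + y^5 + y^4 + y^3.
Roots in F_3: g(0) = 0 → root; g(1) = 0 → root; g(2) = 0 → root.
Linear factors from roots: (y), (y - 1), (y + 1).
Complete factorization: g(y) = (y + 1)·(y - 1)·(y)^3·(y^2 - y - 1).
Factor degrees with multiplicity: 1 + 1 + 1 + 1 + 1 + 2 = 7.

1, 1, 1, 1, 1, 2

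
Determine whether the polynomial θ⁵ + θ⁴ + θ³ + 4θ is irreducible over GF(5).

Write g(θ) = θ⁵ + θ⁴ + θ³ + 4θ.
Check for roots in GF(5): g(0) = 0 → root; g(1) = 2; g(2) = 4; g(3) = 3; g(4) = 0 → root.
g(0) = 0, so (θ) divides g(θ); g is reducible.

No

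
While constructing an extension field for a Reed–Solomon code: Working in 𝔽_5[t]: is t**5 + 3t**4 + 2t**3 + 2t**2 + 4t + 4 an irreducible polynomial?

Yes

Write g(t) = t**5 + 3t**4 + 2t**3 + 2t**2 + 4t + 4.
Check for roots in 𝔽_5: g(0) = 4; g(1) = 1; g(2) = 1; g(3) = 4; g(4) = 2.
No roots, so no linear factors.
Degree-2 irreducible divisors: test the 10 monic irreducibles of degree 2 over GF(5).
None of them divide g (all give nonzero remainder).
No irreducible factor of degree ≤ 2 exists, so g is irreducible over GF(5).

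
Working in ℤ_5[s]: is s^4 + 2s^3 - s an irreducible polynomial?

No

Write h(s) = s^4 + 2s^3 - s.
Check for roots in ℤ_5: h(0) = 0 → root; h(1) = 2; h(2) = 0 → root; h(3) = 2; h(4) = 0 → root.
h(0) = 0, so (s) divides h(s); h is reducible.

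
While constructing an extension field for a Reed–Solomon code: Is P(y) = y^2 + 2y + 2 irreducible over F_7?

Yes

Check for roots in F_7: P(0) = 2; P(1) = 5; P(2) = 3; P(3) = 3; P(4) = 5; P(5) = 2; P(6) = 1.
No roots. A degree-2 polynomial over a field with no linear factor is irreducible.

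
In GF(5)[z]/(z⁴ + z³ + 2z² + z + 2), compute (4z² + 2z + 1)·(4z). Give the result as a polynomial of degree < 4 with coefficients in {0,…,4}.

Multiply in GF(5)[z]: (4z² + 2z + 1)·(4z) = z³ + 3z² + 4z.
Reduced: z³ + 3z² + 4z.

z^3 + 3z^2 + 4z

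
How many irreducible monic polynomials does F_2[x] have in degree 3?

2

Gauss's count: N_{2}(3) = (1/3) Σ_{d|3} μ(3/d)·2^d.
Divisors of 3: 1, 3; μ(3/d) for each: -1, 1.
Σ = − 2^1 + 2^3 = 6.
N = 6/3 = 2.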